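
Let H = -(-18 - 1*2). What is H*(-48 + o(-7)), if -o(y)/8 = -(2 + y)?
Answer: -1760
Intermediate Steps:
H = 20 (H = -(-18 - 2) = -1*(-20) = 20)
o(y) = 16 + 8*y (o(y) = -(-8)*(2 + y) = -8*(-2 - y) = 16 + 8*y)
H*(-48 + o(-7)) = 20*(-48 + (16 + 8*(-7))) = 20*(-48 + (16 - 56)) = 20*(-48 - 40) = 20*(-88) = -1760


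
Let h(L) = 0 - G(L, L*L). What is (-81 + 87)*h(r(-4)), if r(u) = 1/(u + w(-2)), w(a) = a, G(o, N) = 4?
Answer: -24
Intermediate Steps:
r(u) = 1/(-2 + u) (r(u) = 1/(u - 2) = 1/(-2 + u))
h(L) = -4 (h(L) = 0 - 1*4 = 0 - 4 = -4)
(-81 + 87)*h(r(-4)) = (-81 + 87)*(-4) = 6*(-4) = -24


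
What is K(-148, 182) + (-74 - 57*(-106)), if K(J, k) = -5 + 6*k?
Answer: 7055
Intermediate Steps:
K(-148, 182) + (-74 - 57*(-106)) = (-5 + 6*182) + (-74 - 57*(-106)) = (-5 + 1092) + (-74 + 6042) = 1087 + 5968 = 7055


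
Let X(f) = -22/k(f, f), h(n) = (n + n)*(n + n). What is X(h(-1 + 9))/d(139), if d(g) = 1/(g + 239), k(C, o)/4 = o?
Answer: -2079/256 ≈ -8.1211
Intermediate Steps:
k(C, o) = 4*o
d(g) = 1/(239 + g)
h(n) = 4*n² (h(n) = (2*n)*(2*n) = 4*n²)
X(f) = -11/(2*f) (X(f) = -22*1/(4*f) = -11/(2*f))
X(h(-1 + 9))/d(139) = (-11*1/(4*(-1 + 9)²)/2)/(1/(239 + 139)) = (-11/(2*(4*8²)))/(1/378) = (-11/(2*(4*64)))/(1/378) = -11/2/256*378 = -11/2*1/256*378 = -11/512*378 = -2079/256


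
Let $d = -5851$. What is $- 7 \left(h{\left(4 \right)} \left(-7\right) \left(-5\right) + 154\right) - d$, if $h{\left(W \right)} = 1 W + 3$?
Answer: $3058$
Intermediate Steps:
$h{\left(W \right)} = 3 + W$ ($h{\left(W \right)} = W + 3 = 3 + W$)
$- 7 \left(h{\left(4 \right)} \left(-7\right) \left(-5\right) + 154\right) - d = - 7 \left(\left(3 + 4\right) \left(-7\right) \left(-5\right) + 154\right) - -5851 = - 7 \left(7 \left(-7\right) \left(-5\right) + 154\right) + 5851 = - 7 \left(\left(-49\right) \left(-5\right) + 154\right) + 5851 = - 7 \left(245 + 154\right) + 5851 = \left(-7\right) 399 + 5851 = -2793 + 5851 = 3058$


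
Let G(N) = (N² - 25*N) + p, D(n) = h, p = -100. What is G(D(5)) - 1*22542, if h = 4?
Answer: -22726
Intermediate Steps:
D(n) = 4
G(N) = -100 + N² - 25*N (G(N) = (N² - 25*N) - 100 = -100 + N² - 25*N)
G(D(5)) - 1*22542 = (-100 + 4² - 25*4) - 1*22542 = (-100 + 16 - 100) - 22542 = -184 - 22542 = -22726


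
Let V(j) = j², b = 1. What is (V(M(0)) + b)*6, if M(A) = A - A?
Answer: 6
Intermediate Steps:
M(A) = 0
(V(M(0)) + b)*6 = (0² + 1)*6 = (0 + 1)*6 = 1*6 = 6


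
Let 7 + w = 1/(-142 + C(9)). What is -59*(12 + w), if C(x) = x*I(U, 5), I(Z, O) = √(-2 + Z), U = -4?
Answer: -51554/175 + 9*I*√6/350 ≈ -294.59 + 0.062987*I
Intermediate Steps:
C(x) = I*x*√6 (C(x) = x*√(-2 - 4) = x*√(-6) = x*(I*√6) = I*x*√6)
w = -7 + 1/(-142 + 9*I*√6) (w = -7 + 1/(-142 + I*9*√6) = -7 + 1/(-142 + 9*I*√6) ≈ -7.0069 - 0.0010676*I)
-59*(12 + w) = -59*(12 + (-72346/10325 - 9*I*√6/20650)) = -59*(51554/10325 - 9*I*√6/20650) = -51554/175 + 9*I*√6/350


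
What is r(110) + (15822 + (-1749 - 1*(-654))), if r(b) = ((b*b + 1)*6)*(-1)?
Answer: -57879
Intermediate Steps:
r(b) = -6 - 6*b² (r(b) = ((b² + 1)*6)*(-1) = ((1 + b²)*6)*(-1) = (6 + 6*b²)*(-1) = -6 - 6*b²)
r(110) + (15822 + (-1749 - 1*(-654))) = (-6 - 6*110²) + (15822 + (-1749 - 1*(-654))) = (-6 - 6*12100) + (15822 + (-1749 + 654)) = (-6 - 72600) + (15822 - 1095) = -72606 + 14727 = -57879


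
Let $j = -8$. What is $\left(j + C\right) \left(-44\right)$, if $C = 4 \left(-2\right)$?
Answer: $704$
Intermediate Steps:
$C = -8$
$\left(j + C\right) \left(-44\right) = \left(-8 - 8\right) \left(-44\right) = \left(-16\right) \left(-44\right) = 704$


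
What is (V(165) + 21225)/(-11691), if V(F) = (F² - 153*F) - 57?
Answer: -2572/1299 ≈ -1.9800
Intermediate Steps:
V(F) = -57 + F² - 153*F
(V(165) + 21225)/(-11691) = ((-57 + 165² - 153*165) + 21225)/(-11691) = ((-57 + 27225 - 25245) + 21225)*(-1/11691) = (1923 + 21225)*(-1/11691) = 23148*(-1/11691) = -2572/1299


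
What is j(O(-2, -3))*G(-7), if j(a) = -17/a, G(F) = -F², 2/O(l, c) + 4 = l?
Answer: -2499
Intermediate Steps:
O(l, c) = 2/(-4 + l)
j(O(-2, -3))*G(-7) = (-17/(2/(-4 - 2)))*(-1*(-7)²) = (-17/(2/(-6)))*(-1*49) = -17/(2*(-⅙))*(-49) = -17/(-⅓)*(-49) = -17*(-3)*(-49) = 51*(-49) = -2499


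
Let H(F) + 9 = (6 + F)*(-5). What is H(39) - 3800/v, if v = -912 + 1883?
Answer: -231014/971 ≈ -237.91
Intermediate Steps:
v = 971
H(F) = -39 - 5*F (H(F) = -9 + (6 + F)*(-5) = -9 + (-30 - 5*F) = -39 - 5*F)
H(39) - 3800/v = (-39 - 5*39) - 3800/971 = (-39 - 195) - 3800/971 = -234 - 1*3800/971 = -234 - 3800/971 = -231014/971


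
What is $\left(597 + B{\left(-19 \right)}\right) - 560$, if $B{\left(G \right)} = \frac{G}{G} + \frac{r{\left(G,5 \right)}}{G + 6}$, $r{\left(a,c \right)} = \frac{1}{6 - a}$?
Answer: $\frac{12349}{325} \approx 37.997$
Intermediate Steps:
$B{\left(G \right)} = 1 - \frac{1}{\left(-6 + G\right) \left(6 + G\right)}$ ($B{\left(G \right)} = \frac{G}{G} + \frac{\left(-1\right) \frac{1}{-6 + G}}{G + 6} = 1 + \frac{\left(-1\right) \frac{1}{-6 + G}}{6 + G} = 1 - \frac{1}{\left(-6 + G\right) \left(6 + G\right)}$)
$\left(597 + B{\left(-19 \right)}\right) - 560 = \left(597 + \frac{-37 + \left(-19\right)^{2}}{-36 + \left(-19\right)^{2}}\right) - 560 = \left(597 + \frac{-37 + 361}{-36 + 361}\right) - 560 = \left(597 + \frac{1}{325} \cdot 324\right) - 560 = \left(597 + \frac{324}{325}\right) - 560 = \frac{194349}{325} - 560 = \frac{12349}{325}$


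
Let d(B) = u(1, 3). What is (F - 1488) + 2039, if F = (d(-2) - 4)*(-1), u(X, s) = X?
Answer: 554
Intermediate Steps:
d(B) = 1
F = 3 (F = (1 - 4)*(-1) = -3*(-1) = 3)
(F - 1488) + 2039 = (3 - 1488) + 2039 = -1485 + 2039 = 554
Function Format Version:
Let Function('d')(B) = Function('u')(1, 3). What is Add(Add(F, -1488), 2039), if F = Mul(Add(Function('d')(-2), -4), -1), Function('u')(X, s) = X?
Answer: 554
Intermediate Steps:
Function('d')(B) = 1
F = 3 (F = Mul(Add(1, -4), -1) = Mul(-3, -1) = 3)
Add(Add(F, -1488), 2039) = Add(Add(3, -1488), 2039) = Add(-1485, 2039) = 554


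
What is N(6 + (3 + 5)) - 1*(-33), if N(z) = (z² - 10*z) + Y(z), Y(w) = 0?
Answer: 89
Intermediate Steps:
N(z) = z² - 10*z (N(z) = (z² - 10*z) + 0 = z² - 10*z)
N(6 + (3 + 5)) - 1*(-33) = (6 + (3 + 5))*(-10 + (6 + (3 + 5))) - 1*(-33) = (6 + 8)*(-10 + (6 + 8)) + 33 = 14*(-10 + 14) + 33 = 14*4 + 33 = 56 + 33 = 89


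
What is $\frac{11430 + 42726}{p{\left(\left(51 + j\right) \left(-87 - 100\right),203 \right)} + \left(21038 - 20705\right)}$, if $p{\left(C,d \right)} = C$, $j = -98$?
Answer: $\frac{27078}{4561} \approx 5.9369$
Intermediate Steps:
$\frac{11430 + 42726}{p{\left(\left(51 + j\right) \left(-87 - 100\right),203 \right)} + \left(21038 - 20705\right)} = \frac{11430 + 42726}{\left(51 - 98\right) \left(-87 - 100\right) + \left(21038 - 20705\right)} = \frac{54156}{\left(-47\right) \left(-187\right) + 333} = \frac{54156}{8789 + 333} = \frac{54156}{9122} = 54156 \cdot \frac{1}{9122} = \frac{27078}{4561}$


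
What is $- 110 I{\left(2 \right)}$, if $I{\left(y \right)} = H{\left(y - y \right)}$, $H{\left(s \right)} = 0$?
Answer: $0$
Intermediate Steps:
$I{\left(y \right)} = 0$
$- 110 I{\left(2 \right)} = \left(-110\right) 0 = 0$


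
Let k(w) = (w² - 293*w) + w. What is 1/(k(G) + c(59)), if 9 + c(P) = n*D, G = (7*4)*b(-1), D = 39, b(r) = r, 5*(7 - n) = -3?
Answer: 5/46237 ≈ 0.00010814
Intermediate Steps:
n = 38/5 (n = 7 - ⅕*(-3) = 7 + ⅗ = 38/5 ≈ 7.6000)
G = -28 (G = (7*4)*(-1) = 28*(-1) = -28)
k(w) = w² - 292*w
c(P) = 1437/5 (c(P) = -9 + (38/5)*39 = -9 + 1482/5 = 1437/5)
1/(k(G) + c(59)) = 1/(-28*(-292 - 28) + 1437/5) = 1/(-28*(-320) + 1437/5) = 1/(8960 + 1437/5) = 1/(46237/5) = 5/46237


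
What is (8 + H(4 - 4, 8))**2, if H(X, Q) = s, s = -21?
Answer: 169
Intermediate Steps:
H(X, Q) = -21
(8 + H(4 - 4, 8))**2 = (8 - 21)**2 = (-13)**2 = 169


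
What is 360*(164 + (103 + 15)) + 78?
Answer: 101598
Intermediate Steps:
360*(164 + (103 + 15)) + 78 = 360*(164 + 118) + 78 = 360*282 + 78 = 101520 + 78 = 101598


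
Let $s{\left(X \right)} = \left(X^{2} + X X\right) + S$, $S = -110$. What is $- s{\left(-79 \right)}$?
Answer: $-12372$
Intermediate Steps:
$s{\left(X \right)} = -110 + 2 X^{2}$ ($s{\left(X \right)} = \left(X^{2} + X X\right) - 110 = \left(X^{2} + X^{2}\right) - 110 = 2 X^{2} - 110 = -110 + 2 X^{2}$)
$- s{\left(-79 \right)} = - (-110 + 2 \left(-79\right)^{2}) = - (-110 + 2 \cdot 6241) = - (-110 + 12482) = \left(-1\right) 12372 = -12372$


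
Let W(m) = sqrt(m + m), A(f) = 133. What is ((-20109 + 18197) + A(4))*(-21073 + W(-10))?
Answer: 37488867 - 3558*I*sqrt(5) ≈ 3.7489e+7 - 7955.9*I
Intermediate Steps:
W(m) = sqrt(2)*sqrt(m) (W(m) = sqrt(2*m) = sqrt(2)*sqrt(m))
((-20109 + 18197) + A(4))*(-21073 + W(-10)) = ((-20109 + 18197) + 133)*(-21073 + sqrt(2)*sqrt(-10)) = (-1912 + 133)*(-21073 + sqrt(2)*(I*sqrt(10))) = -1779*(-21073 + 2*I*sqrt(5)) = 37488867 - 3558*I*sqrt(5)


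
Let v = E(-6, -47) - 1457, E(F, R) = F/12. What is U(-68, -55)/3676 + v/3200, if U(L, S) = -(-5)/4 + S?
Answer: -552977/1176320 ≈ -0.47009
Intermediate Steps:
E(F, R) = F/12 (E(F, R) = F*(1/12) = F/12)
U(L, S) = 5/4 + S (U(L, S) = -(-5)/4 + S = -5*(-1/4) + S = 5/4 + S)
v = -2915/2 (v = (1/12)*(-6) - 1457 = -1/2 - 1457 = -2915/2 ≈ -1457.5)
U(-68, -55)/3676 + v/3200 = (5/4 - 55)/3676 - 2915/2/3200 = -215/4*1/3676 - 2915/2*1/3200 = -215/14704 - 583/1280 = -552977/1176320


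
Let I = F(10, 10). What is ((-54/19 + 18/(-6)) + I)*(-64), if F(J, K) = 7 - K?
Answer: 10752/19 ≈ 565.89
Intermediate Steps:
I = -3 (I = 7 - 1*10 = 7 - 10 = -3)
((-54/19 + 18/(-6)) + I)*(-64) = ((-54/19 + 18/(-6)) - 3)*(-64) = ((-54*1/19 + 18*(-⅙)) - 3)*(-64) = ((-54/19 - 3) - 3)*(-64) = (-111/19 - 3)*(-64) = -168/19*(-64) = 10752/19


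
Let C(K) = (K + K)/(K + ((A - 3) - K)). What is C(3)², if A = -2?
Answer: 36/25 ≈ 1.4400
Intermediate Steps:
C(K) = -2*K/5 (C(K) = (K + K)/(K + ((-2 - 3) - K)) = (2*K)/(K + (-5 - K)) = (2*K)/(-5) = (2*K)*(-⅕) = -2*K/5)
C(3)² = (-⅖*3)² = (-6/5)² = 36/25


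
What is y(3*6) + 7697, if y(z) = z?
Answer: 7715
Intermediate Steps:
y(3*6) + 7697 = 3*6 + 7697 = 18 + 7697 = 7715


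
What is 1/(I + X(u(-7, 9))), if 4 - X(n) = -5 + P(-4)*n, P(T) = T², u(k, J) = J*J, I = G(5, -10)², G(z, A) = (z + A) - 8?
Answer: -1/1118 ≈ -0.00089445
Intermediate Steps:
G(z, A) = -8 + A + z (G(z, A) = (A + z) - 8 = -8 + A + z)
I = 169 (I = (-8 - 10 + 5)² = (-13)² = 169)
u(k, J) = J²
X(n) = 9 - 16*n (X(n) = 4 - (-5 + (-4)²*n) = 4 - (-5 + 16*n) = 4 + (5 - 16*n) = 9 - 16*n)
1/(I + X(u(-7, 9))) = 1/(169 + (9 - 16*9²)) = 1/(169 + (9 - 16*81)) = 1/(169 + (9 - 1296)) = 1/(169 - 1287) = 1/(-1118) = -1/1118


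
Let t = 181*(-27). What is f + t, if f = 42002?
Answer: 37115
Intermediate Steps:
t = -4887
f + t = 42002 - 4887 = 37115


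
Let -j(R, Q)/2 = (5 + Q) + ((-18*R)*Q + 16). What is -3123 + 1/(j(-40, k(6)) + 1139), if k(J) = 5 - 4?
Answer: -1077436/345 ≈ -3123.0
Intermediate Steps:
k(J) = 1
j(R, Q) = -42 - 2*Q + 36*Q*R (j(R, Q) = -2*((5 + Q) + ((-18*R)*Q + 16)) = -2*((5 + Q) + (-18*Q*R + 16)) = -2*((5 + Q) + (16 - 18*Q*R)) = -2*(21 + Q - 18*Q*R) = -42 - 2*Q + 36*Q*R)
-3123 + 1/(j(-40, k(6)) + 1139) = -3123 + 1/((-42 - 2*1 + 36*1*(-40)) + 1139) = -3123 + 1/((-42 - 2 - 1440) + 1139) = -3123 + 1/(-1484 + 1139) = -3123 + 1/(-345) = -3123 - 1/345 = -1077436/345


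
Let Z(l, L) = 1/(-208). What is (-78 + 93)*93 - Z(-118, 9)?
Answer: 290161/208 ≈ 1395.0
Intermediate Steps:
Z(l, L) = -1/208
(-78 + 93)*93 - Z(-118, 9) = (-78 + 93)*93 - 1*(-1/208) = 15*93 + 1/208 = 1395 + 1/208 = 290161/208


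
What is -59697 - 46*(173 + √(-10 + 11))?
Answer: -67701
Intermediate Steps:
-59697 - 46*(173 + √(-10 + 11)) = -59697 - 46*(173 + √1) = -59697 - 46*(173 + 1) = -59697 - 46*174 = -59697 - 8004 = -67701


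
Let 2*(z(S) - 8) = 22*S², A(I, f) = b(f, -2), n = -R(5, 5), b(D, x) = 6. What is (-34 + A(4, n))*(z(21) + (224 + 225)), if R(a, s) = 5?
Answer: -148624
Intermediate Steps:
n = -5 (n = -1*5 = -5)
A(I, f) = 6
z(S) = 8 + 11*S² (z(S) = 8 + (22*S²)/2 = 8 + 11*S²)
(-34 + A(4, n))*(z(21) + (224 + 225)) = (-34 + 6)*((8 + 11*21²) + (224 + 225)) = -28*((8 + 11*441) + 449) = -28*((8 + 4851) + 449) = -28*(4859 + 449) = -28*5308 = -148624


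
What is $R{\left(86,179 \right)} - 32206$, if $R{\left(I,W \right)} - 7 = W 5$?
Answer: $-31304$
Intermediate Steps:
$R{\left(I,W \right)} = 7 + 5 W$ ($R{\left(I,W \right)} = 7 + W 5 = 7 + 5 W$)
$R{\left(86,179 \right)} - 32206 = \left(7 + 5 \cdot 179\right) - 32206 = \left(7 + 895\right) - 32206 = 902 - 32206 = -31304$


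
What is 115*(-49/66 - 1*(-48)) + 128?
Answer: 367133/66 ≈ 5562.6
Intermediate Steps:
115*(-49/66 - 1*(-48)) + 128 = 115*(-49*1/66 + 48) + 128 = 115*(-49/66 + 48) + 128 = 115*(3119/66) + 128 = 358685/66 + 128 = 367133/66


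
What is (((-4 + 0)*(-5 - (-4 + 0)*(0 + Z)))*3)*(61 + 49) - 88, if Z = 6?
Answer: -25168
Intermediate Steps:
(((-4 + 0)*(-5 - (-4 + 0)*(0 + Z)))*3)*(61 + 49) - 88 = (((-4 + 0)*(-5 - (-4 + 0)*(0 + 6)))*3)*(61 + 49) - 88 = (-4*(-5 - (-4)*6)*3)*110 - 88 = (-4*(-5 - 1*(-24))*3)*110 - 88 = (-4*(-5 + 24)*3)*110 - 88 = (-4*19*3)*110 - 88 = -76*3*110 - 88 = -228*110 - 88 = -25080 - 88 = -25168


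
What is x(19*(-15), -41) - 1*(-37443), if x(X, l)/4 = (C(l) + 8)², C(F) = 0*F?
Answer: 37699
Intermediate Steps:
C(F) = 0
x(X, l) = 256 (x(X, l) = 4*(0 + 8)² = 4*8² = 4*64 = 256)
x(19*(-15), -41) - 1*(-37443) = 256 - 1*(-37443) = 256 + 37443 = 37699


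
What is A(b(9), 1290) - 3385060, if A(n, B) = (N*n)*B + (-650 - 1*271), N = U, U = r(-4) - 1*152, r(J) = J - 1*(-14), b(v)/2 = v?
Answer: -6683221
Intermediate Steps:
b(v) = 2*v
r(J) = 14 + J (r(J) = J + 14 = 14 + J)
U = -142 (U = (14 - 4) - 1*152 = 10 - 152 = -142)
N = -142
A(n, B) = -921 - 142*B*n (A(n, B) = (-142*n)*B + (-650 - 1*271) = -142*B*n + (-650 - 271) = -142*B*n - 921 = -921 - 142*B*n)
A(b(9), 1290) - 3385060 = (-921 - 142*1290*2*9) - 3385060 = (-921 - 142*1290*18) - 3385060 = (-921 - 3297240) - 3385060 = -3298161 - 3385060 = -6683221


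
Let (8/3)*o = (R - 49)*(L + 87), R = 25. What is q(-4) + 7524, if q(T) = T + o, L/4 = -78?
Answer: 9545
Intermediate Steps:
L = -312 (L = 4*(-78) = -312)
o = 2025 (o = 3*((25 - 49)*(-312 + 87))/8 = 3*(-24*(-225))/8 = (3/8)*5400 = 2025)
q(T) = 2025 + T (q(T) = T + 2025 = 2025 + T)
q(-4) + 7524 = (2025 - 4) + 7524 = 2021 + 7524 = 9545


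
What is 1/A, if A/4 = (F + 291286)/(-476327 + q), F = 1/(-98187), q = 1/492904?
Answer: -23052685904920509/56389200413115296 ≈ -0.40881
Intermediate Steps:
q = 1/492904 ≈ 2.0288e-6
F = -1/98187 ≈ -1.0185e-5
A = -56389200413115296/23052685904920509 (A = 4*((-1/98187 + 291286)/(-476327 + 1/492904)) = 4*(28600498481/(98187*(-234783483607/492904))) = 4*((28600498481/98187)*(-492904/234783483607)) = 4*(-14097300103278824/23052685904920509) = -56389200413115296/23052685904920509 ≈ -2.4461)
1/A = 1/(-56389200413115296/23052685904920509) = -23052685904920509/56389200413115296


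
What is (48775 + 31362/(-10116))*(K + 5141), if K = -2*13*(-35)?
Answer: 165856746191/562 ≈ 2.9512e+8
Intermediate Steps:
K = 910 (K = -26*(-35) = 910)
(48775 + 31362/(-10116))*(K + 5141) = (48775 + 31362/(-10116))*(910 + 5141) = (48775 + 31362*(-1/10116))*6051 = (48775 - 5227/1686)*6051 = (82229423/1686)*6051 = 165856746191/562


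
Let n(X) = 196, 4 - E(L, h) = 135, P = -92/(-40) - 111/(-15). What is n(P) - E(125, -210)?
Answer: 327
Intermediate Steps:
P = 97/10 (P = -92*(-1/40) - 111*(-1/15) = 23/10 + 37/5 = 97/10 ≈ 9.7000)
E(L, h) = -131 (E(L, h) = 4 - 1*135 = 4 - 135 = -131)
n(P) - E(125, -210) = 196 - 1*(-131) = 196 + 131 = 327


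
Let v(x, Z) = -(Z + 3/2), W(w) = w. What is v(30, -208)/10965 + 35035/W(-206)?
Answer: -192058118/1129395 ≈ -170.05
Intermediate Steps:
v(x, Z) = -3/2 - Z (v(x, Z) = -(Z + 3*(½)) = -(Z + 3/2) = -(3/2 + Z) = -3/2 - Z)
v(30, -208)/10965 + 35035/W(-206) = (-3/2 - 1*(-208))/10965 + 35035/(-206) = (-3/2 + 208)*(1/10965) + 35035*(-1/206) = (413/2)*(1/10965) - 35035/206 = 413/21930 - 35035/206 = -192058118/1129395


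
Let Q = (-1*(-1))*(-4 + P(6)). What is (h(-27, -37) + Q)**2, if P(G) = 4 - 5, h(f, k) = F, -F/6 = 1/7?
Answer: 1681/49 ≈ 34.306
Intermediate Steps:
F = -6/7 ≈ -0.85714
h(f, k) = -6/7
P(G) = -1
Q = -5 (Q = (-1*(-1))*(-4 - 1) = 1*(-5) = -5)
(h(-27, -37) + Q)**2 = (-6/7 - 5)**2 = (-41/7)**2 = 1681/49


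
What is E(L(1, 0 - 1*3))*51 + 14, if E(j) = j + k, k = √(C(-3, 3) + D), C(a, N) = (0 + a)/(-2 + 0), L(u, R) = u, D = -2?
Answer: 65 + 51*I*√2/2 ≈ 65.0 + 36.062*I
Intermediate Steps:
C(a, N) = -a/2 (C(a, N) = a/(-2) = a*(-½) = -a/2)
k = I*√2/2 (k = √(-½*(-3) - 2) = √(3/2 - 2) = √(-½) = I*√2/2 ≈ 0.70711*I)
E(j) = j + I*√2/2
E(L(1, 0 - 1*3))*51 + 14 = (1 + I*√2/2)*51 + 14 = (51 + 51*I*√2/2) + 14 = 65 + 51*I*√2/2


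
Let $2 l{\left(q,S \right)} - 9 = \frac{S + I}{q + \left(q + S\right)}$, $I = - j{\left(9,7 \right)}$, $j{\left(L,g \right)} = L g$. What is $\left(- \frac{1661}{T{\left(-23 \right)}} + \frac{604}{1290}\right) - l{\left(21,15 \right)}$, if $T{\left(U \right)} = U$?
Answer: $\frac{38675633}{563730} \approx 68.607$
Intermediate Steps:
$I = -63$ ($I = - 9 \cdot 7 = \left(-1\right) 63 = -63$)
$l{\left(q,S \right)} = \frac{9}{2} + \frac{-63 + S}{2 \left(S + 2 q\right)}$ ($l{\left(q,S \right)} = \frac{9}{2} + \frac{\left(S - 63\right) \frac{1}{q + \left(q + S\right)}}{2} = \frac{9}{2} + \frac{\left(-63 + S\right) \frac{1}{q + \left(S + q\right)}}{2} = \frac{9}{2} + \frac{\left(-63 + S\right) \frac{1}{S + 2 q}}{2} = \frac{9}{2} + \frac{\frac{1}{S + 2 q} \left(-63 + S\right)}{2} = \frac{9}{2} + \frac{-63 + S}{2 \left(S + 2 q\right)}$)
$\left(- \frac{1661}{T{\left(-23 \right)}} + \frac{604}{1290}\right) - l{\left(21,15 \right)} = \left(- \frac{1661}{-23} + \frac{604}{1290}\right) - \frac{-63 + 10 \cdot 15 + 18 \cdot 21}{2 \left(15 + 2 \cdot 21\right)} = \left(\left(-1661\right) \left(- \frac{1}{23}\right) + 604 \cdot \frac{1}{1290}\right) - \frac{-63 + 150 + 378}{2 \left(15 + 42\right)} = \left(\frac{1661}{23} + \frac{302}{645}\right) - \frac{1}{2} \cdot \frac{1}{57} \cdot 465 = \frac{1078291}{14835} - \frac{1}{2} \cdot \frac{1}{57} \cdot 465 = \frac{1078291}{14835} - \frac{155}{38} = \frac{38675633}{563730}$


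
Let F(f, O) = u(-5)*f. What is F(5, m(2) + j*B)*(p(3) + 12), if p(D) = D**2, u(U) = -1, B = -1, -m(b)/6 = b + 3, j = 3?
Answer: -105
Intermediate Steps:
m(b) = -18 - 6*b (m(b) = -6*(b + 3) = -6*(3 + b) = -18 - 6*b)
F(f, O) = -f
F(5, m(2) + j*B)*(p(3) + 12) = (-1*5)*(3**2 + 12) = -5*(9 + 12) = -5*21 = -105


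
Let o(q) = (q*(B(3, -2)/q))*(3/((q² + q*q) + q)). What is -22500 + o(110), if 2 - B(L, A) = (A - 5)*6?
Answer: -24862494/1105 ≈ -22500.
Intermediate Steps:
B(L, A) = 32 - 6*A (B(L, A) = 2 - (A - 5)*6 = 2 - (-5 + A)*6 = 2 - (-30 + 6*A) = 2 + (30 - 6*A) = 32 - 6*A)
o(q) = 132/(q + 2*q²) (o(q) = (q*((32 - 6*(-2))/q))*(3/((q² + q*q) + q)) = (q*((32 + 12)/q))*(3/((q² + q²) + q)) = (q*(44/q))*(3/(2*q² + q)) = 44*(3/(q + 2*q²)) = 132/(q + 2*q²))
-22500 + o(110) = -22500 + 132/(110*(1 + 2*110)) = -22500 + 132*(1/110)/(1 + 220) = -22500 + 132*(1/110)/221 = -22500 + 132*(1/110)*(1/221) = -22500 + 6/1105 = -24862494/1105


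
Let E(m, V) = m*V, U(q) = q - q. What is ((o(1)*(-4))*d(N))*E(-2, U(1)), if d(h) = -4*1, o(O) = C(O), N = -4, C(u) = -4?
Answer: 0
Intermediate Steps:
U(q) = 0
E(m, V) = V*m
o(O) = -4
d(h) = -4
((o(1)*(-4))*d(N))*E(-2, U(1)) = (-4*(-4)*(-4))*(0*(-2)) = (16*(-4))*0 = -64*0 = 0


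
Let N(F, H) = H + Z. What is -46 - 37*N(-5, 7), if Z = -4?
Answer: -157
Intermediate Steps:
N(F, H) = -4 + H (N(F, H) = H - 4 = -4 + H)
-46 - 37*N(-5, 7) = -46 - 37*(-4 + 7) = -46 - 37*3 = -46 - 111 = -157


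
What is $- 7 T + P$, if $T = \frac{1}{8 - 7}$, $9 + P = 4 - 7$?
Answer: $-19$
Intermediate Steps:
$P = -12$ ($P = -9 + \left(4 - 7\right) = -9 - 3 = -12$)
$T = 1$ ($T = 1^{-1} = 1$)
$- 7 T + P = \left(-7\right) 1 - 12 = -7 - 12 = -19$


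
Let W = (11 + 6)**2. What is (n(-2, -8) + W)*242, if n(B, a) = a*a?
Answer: 85426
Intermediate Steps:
n(B, a) = a**2
W = 289 (W = 17**2 = 289)
(n(-2, -8) + W)*242 = ((-8)**2 + 289)*242 = (64 + 289)*242 = 353*242 = 85426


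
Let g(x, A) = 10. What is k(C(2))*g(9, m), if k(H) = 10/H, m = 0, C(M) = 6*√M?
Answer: 25*√2/3 ≈ 11.785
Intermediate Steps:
k(C(2))*g(9, m) = (10/((6*√2)))*10 = (10*(√2/12))*10 = (5*√2/6)*10 = 25*√2/3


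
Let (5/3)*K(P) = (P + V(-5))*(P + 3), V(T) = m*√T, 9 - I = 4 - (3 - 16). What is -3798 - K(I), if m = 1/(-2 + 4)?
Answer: -3822 + 3*I*√5/2 ≈ -3822.0 + 3.3541*I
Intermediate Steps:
I = -8 (I = 9 - (4 - (3 - 16)) = 9 - (4 - 1*(-13)) = 9 - (4 + 13) = 9 - 1*17 = 9 - 17 = -8)
m = ½ (m = 1/2 = ½ ≈ 0.50000)
V(T) = √T/2
K(P) = 3*(3 + P)*(P + I*√5/2)/5 (K(P) = 3*((P + √(-5)/2)*(P + 3))/5 = 3*((P + (I*√5)/2)*(3 + P))/5 = 3*((P + I*√5/2)*(3 + P))/5 = 3*((3 + P)*(P + I*√5/2))/5 = 3*(3 + P)*(P + I*√5/2)/5)
-3798 - K(I) = -3798 - ((⅗)*(-8)² + (9/5)*(-8) + 9*I*√5/10 + (3/10)*I*(-8)*√5) = -3798 - ((⅗)*64 - 72/5 + 9*I*√5/10 - 12*I*√5/5) = -3798 - (192/5 - 72/5 + 9*I*√5/10 - 12*I*√5/5) = -3798 - (24 - 3*I*√5/2) = -3798 + (-24 + 3*I*√5/2) = -3822 + 3*I*√5/2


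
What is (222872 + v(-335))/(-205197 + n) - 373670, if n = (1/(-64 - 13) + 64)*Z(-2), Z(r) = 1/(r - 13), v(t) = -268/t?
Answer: -44281417871812/118503731 ≈ -3.7367e+5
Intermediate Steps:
Z(r) = 1/(-13 + r)
n = -4927/1155 (n = (1/(-64 - 13) + 64)/(-13 - 2) = (1/(-77) + 64)/(-15) = (-1/77 + 64)*(-1/15) = (4927/77)*(-1/15) = -4927/1155 ≈ -4.2658)
(222872 + v(-335))/(-205197 + n) - 373670 = (222872 - 268/(-335))/(-205197 - 4927/1155) - 373670 = (222872 - 268*(-1/335))/(-237007462/1155) - 373670 = (222872 + ⅘)*(-1155/237007462) - 373670 = (1114364/5)*(-1155/237007462) - 373670 = -128709042/118503731 - 373670 = -44281417871812/118503731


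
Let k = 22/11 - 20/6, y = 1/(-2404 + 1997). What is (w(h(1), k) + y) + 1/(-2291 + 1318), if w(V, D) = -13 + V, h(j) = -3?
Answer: -6337556/396011 ≈ -16.003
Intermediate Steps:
y = -1/407 (y = 1/(-407) = -1/407 ≈ -0.0024570)
k = -4/3 (k = 22*(1/11) - 20*1/6 = 2 - 10/3 = -4/3 ≈ -1.3333)
(w(h(1), k) + y) + 1/(-2291 + 1318) = ((-13 - 3) - 1/407) + 1/(-2291 + 1318) = (-16 - 1/407) + 1/(-973) = -6513/407 - 1/973 = -6337556/396011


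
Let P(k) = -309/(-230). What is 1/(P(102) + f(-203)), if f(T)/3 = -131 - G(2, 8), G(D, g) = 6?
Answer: -230/94221 ≈ -0.0024411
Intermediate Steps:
P(k) = 309/230 (P(k) = -309*(-1/230) = 309/230)
f(T) = -411 (f(T) = 3*(-131 - 1*6) = 3*(-131 - 6) = 3*(-137) = -411)
1/(P(102) + f(-203)) = 1/(309/230 - 411) = 1/(-94221/230) = -230/94221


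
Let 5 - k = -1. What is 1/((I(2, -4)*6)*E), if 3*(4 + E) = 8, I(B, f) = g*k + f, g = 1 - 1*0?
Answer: -1/16 ≈ -0.062500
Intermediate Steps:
k = 6 (k = 5 - 1*(-1) = 5 + 1 = 6)
g = 1 (g = 1 + 0 = 1)
I(B, f) = 6 + f (I(B, f) = 1*6 + f = 6 + f)
E = -4/3 (E = -4 + (⅓)*8 = -4 + 8/3 = -4/3 ≈ -1.3333)
1/((I(2, -4)*6)*E) = 1/(((6 - 4)*6)*(-4/3)) = 1/((2*6)*(-4/3)) = 1/(12*(-4/3)) = 1/(-16) = -1/16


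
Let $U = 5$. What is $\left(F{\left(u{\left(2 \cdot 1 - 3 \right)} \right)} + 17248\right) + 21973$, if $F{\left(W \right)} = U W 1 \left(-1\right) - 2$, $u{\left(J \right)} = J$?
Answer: $39224$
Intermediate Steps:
$F{\left(W \right)} = -2 - 5 W$ ($F{\left(W \right)} = 5 W 1 \left(-1\right) - 2 = 5 W \left(-1\right) - 2 = 5 \left(- W\right) - 2 = - 5 W - 2 = -2 - 5 W$)
$\left(F{\left(u{\left(2 \cdot 1 - 3 \right)} \right)} + 17248\right) + 21973 = \left(\left(-2 - 5 \left(2 \cdot 1 - 3\right)\right) + 17248\right) + 21973 = \left(\left(-2 - 5 \left(2 - 3\right)\right) + 17248\right) + 21973 = \left(\left(-2 - -5\right) + 17248\right) + 21973 = \left(\left(-2 + 5\right) + 17248\right) + 21973 = \left(3 + 17248\right) + 21973 = 17251 + 21973 = 39224$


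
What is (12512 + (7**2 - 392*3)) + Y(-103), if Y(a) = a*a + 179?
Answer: 22173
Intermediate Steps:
Y(a) = 179 + a**2 (Y(a) = a**2 + 179 = 179 + a**2)
(12512 + (7**2 - 392*3)) + Y(-103) = (12512 + (7**2 - 392*3)) + (179 + (-103)**2) = (12512 + (49 - 56*21)) + (179 + 10609) = (12512 + (49 - 1176)) + 10788 = (12512 - 1127) + 10788 = 11385 + 10788 = 22173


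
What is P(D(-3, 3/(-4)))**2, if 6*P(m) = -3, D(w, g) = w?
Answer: 1/4 ≈ 0.25000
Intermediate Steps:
P(m) = -1/2 (P(m) = (1/6)*(-3) = -1/2)
P(D(-3, 3/(-4)))**2 = (-1/2)**2 = 1/4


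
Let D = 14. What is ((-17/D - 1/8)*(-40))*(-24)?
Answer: -9000/7 ≈ -1285.7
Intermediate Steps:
((-17/D - 1/8)*(-40))*(-24) = ((-17/14 - 1/8)*(-40))*(-24) = ((-17*1/14 - 1*⅛)*(-40))*(-24) = ((-17/14 - ⅛)*(-40))*(-24) = -75/56*(-40)*(-24) = (375/7)*(-24) = -9000/7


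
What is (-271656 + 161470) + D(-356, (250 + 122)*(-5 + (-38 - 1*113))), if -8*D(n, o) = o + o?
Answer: -95678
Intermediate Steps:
D(n, o) = -o/4 (D(n, o) = -(o + o)/8 = -o/4)
(-271656 + 161470) + D(-356, (250 + 122)*(-5 + (-38 - 1*113))) = (-271656 + 161470) - (250 + 122)*(-5 + (-38 - 1*113))/4 = -110186 - 93*(-5 + (-38 - 113)) = -110186 - 93*(-5 - 151) = -110186 - 93*(-156) = -110186 - ¼*(-58032) = -110186 + 14508 = -95678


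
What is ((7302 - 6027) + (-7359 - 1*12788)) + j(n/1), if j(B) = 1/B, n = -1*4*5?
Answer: -377441/20 ≈ -18872.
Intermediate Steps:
n = -20 (n = -4*5 = -20)
((7302 - 6027) + (-7359 - 1*12788)) + j(n/1) = ((7302 - 6027) + (-7359 - 1*12788)) + 1/(-20/1) = (1275 + (-7359 - 12788)) + 1/(-20*1) = (1275 - 20147) + 1/(-20) = -18872 - 1/20 = -377441/20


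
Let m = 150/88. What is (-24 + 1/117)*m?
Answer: -70175/1716 ≈ -40.895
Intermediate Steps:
m = 75/44 (m = 150*(1/88) = 75/44 ≈ 1.7045)
(-24 + 1/117)*m = (-24 + 1/117)*(75/44) = -2807/117*75/44 = -70175/1716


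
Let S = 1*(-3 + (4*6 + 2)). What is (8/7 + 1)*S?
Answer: 345/7 ≈ 49.286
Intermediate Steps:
S = 23 (S = 1*(-3 + (24 + 2)) = 1*(-3 + 26) = 1*23 = 23)
(8/7 + 1)*S = (8/7 + 1)*23 = (15/7)*23 = 345/7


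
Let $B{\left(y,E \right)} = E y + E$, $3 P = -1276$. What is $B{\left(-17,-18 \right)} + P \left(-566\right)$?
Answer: $\frac{723080}{3} \approx 2.4103 \cdot 10^{5}$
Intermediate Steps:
$P = - \frac{1276}{3}$ ($P = \frac{1}{3} \left(-1276\right) = - \frac{1276}{3} \approx -425.33$)
$B{\left(y,E \right)} = E + E y$
$B{\left(-17,-18 \right)} + P \left(-566\right) = - 18 \left(1 - 17\right) - - \frac{722216}{3} = \left(-18\right) \left(-16\right) + \frac{722216}{3} = 288 + \frac{722216}{3} = \frac{723080}{3}$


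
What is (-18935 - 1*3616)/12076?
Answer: -22551/12076 ≈ -1.8674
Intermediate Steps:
(-18935 - 1*3616)/12076 = (-18935 - 3616)*(1/12076) = -22551*1/12076 = -22551/12076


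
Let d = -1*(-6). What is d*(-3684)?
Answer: -22104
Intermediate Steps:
d = 6
d*(-3684) = 6*(-3684) = -22104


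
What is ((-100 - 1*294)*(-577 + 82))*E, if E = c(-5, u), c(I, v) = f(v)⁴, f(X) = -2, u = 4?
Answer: 3120480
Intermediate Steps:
c(I, v) = 16 (c(I, v) = (-2)⁴ = 16)
E = 16
((-100 - 1*294)*(-577 + 82))*E = ((-100 - 1*294)*(-577 + 82))*16 = ((-100 - 294)*(-495))*16 = -394*(-495)*16 = 195030*16 = 3120480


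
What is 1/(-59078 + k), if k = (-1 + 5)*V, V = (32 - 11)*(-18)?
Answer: -1/60590 ≈ -1.6504e-5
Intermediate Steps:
V = -378 (V = 21*(-18) = -378)
k = -1512 (k = (-1 + 5)*(-378) = 4*(-378) = -1512)
1/(-59078 + k) = 1/(-59078 - 1512) = 1/(-60590) = -1/60590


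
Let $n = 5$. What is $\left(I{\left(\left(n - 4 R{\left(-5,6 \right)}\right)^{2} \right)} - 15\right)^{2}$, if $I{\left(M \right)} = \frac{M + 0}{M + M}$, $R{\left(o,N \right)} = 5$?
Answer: $\frac{841}{4} \approx 210.25$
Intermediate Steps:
$I{\left(M \right)} = \frac{1}{2}$ ($I{\left(M \right)} = \frac{M}{2 M} = M \frac{1}{2 M} = \frac{1}{2}$)
$\left(I{\left(\left(n - 4 R{\left(-5,6 \right)}\right)^{2} \right)} - 15\right)^{2} = \left(\frac{1}{2} - 15\right)^{2} = \left(- \frac{29}{2}\right)^{2} = \frac{841}{4}$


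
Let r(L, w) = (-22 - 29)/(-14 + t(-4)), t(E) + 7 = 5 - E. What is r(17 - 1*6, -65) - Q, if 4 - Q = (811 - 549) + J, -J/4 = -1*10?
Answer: 1209/4 ≈ 302.25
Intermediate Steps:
J = 40 (J = -(-4)*10 = -4*(-10) = 40)
t(E) = -2 - E (t(E) = -7 + (5 - E) = -2 - E)
r(L, w) = 17/4 (r(L, w) = (-22 - 29)/(-14 + (-2 - 1*(-4))) = -51/(-14 + (-2 + 4)) = -51/(-14 + 2) = -51/(-12) = -51*(-1/12) = 17/4)
Q = -298 (Q = 4 - ((811 - 549) + 40) = 4 - (262 + 40) = 4 - 1*302 = 4 - 302 = -298)
r(17 - 1*6, -65) - Q = 17/4 - 1*(-298) = 17/4 + 298 = 1209/4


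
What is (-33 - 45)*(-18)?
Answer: 1404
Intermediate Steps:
(-33 - 45)*(-18) = -78*(-18) = 1404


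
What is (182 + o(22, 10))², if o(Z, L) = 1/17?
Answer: 9579025/289 ≈ 33145.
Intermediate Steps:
o(Z, L) = 1/17
(182 + o(22, 10))² = (182 + 1/17)² = (3095/17)² = 9579025/289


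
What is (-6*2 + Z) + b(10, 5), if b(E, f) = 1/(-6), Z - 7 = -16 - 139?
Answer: -961/6 ≈ -160.17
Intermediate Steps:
Z = -148 (Z = 7 + (-16 - 139) = 7 - 155 = -148)
b(E, f) = -⅙
(-6*2 + Z) + b(10, 5) = (-6*2 - 148) - ⅙ = (-12 - 148) - ⅙ = -160 - ⅙ = -961/6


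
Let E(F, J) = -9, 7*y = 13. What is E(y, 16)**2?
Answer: 81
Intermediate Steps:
y = 13/7 (y = (1/7)*13 = 13/7 ≈ 1.8571)
E(y, 16)**2 = (-9)**2 = 81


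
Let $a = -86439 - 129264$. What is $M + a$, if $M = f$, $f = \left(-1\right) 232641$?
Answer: $-448344$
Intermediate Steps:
$f = -232641$
$M = -232641$
$a = -215703$ ($a = -86439 - 129264 = -215703$)
$M + a = -232641 - 215703 = -448344$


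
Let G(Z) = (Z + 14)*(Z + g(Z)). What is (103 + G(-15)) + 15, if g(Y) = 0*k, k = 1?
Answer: 133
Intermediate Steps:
g(Y) = 0 (g(Y) = 0*1 = 0)
G(Z) = Z*(14 + Z) (G(Z) = (Z + 14)*(Z + 0) = (14 + Z)*Z = Z*(14 + Z))
(103 + G(-15)) + 15 = (103 - 15*(14 - 15)) + 15 = (103 - 15*(-1)) + 15 = (103 + 15) + 15 = 118 + 15 = 133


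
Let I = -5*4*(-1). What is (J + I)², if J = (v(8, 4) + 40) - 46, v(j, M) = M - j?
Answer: 100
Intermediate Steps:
J = -10 (J = ((4 - 1*8) + 40) - 46 = ((4 - 8) + 40) - 46 = (-4 + 40) - 46 = 36 - 46 = -10)
I = 20 (I = -20*(-1) = 20)
(J + I)² = (-10 + 20)² = 10² = 100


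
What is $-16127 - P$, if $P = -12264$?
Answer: $-3863$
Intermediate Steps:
$-16127 - P = -16127 - -12264 = -16127 + 12264 = -3863$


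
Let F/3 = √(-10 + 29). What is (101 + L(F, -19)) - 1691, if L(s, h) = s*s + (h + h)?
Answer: -1457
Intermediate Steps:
F = 3*√19 (F = 3*√(-10 + 29) = 3*√19 ≈ 13.077)
L(s, h) = s² + 2*h
(101 + L(F, -19)) - 1691 = (101 + ((3*√19)² + 2*(-19))) - 1691 = (101 + (171 - 38)) - 1691 = (101 + 133) - 1691 = 234 - 1691 = -1457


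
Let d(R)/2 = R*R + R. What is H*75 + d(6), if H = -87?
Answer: -6441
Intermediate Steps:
d(R) = 2*R + 2*R² (d(R) = 2*(R*R + R) = 2*(R² + R) = 2*(R + R²) = 2*R + 2*R²)
H*75 + d(6) = -87*75 + 2*6*(1 + 6) = -6525 + 2*6*7 = -6525 + 84 = -6441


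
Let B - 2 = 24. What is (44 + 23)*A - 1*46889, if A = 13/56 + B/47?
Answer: -123273359/2632 ≈ -46836.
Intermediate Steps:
B = 26 (B = 2 + 24 = 26)
A = 2067/2632 (A = 13/56 + 26/47 = 2067/2632 ≈ 0.78533)
(44 + 23)*A - 1*46889 = (44 + 23)*(2067/2632) - 1*46889 = 67*(2067/2632) - 46889 = 138489/2632 - 46889 = -123273359/2632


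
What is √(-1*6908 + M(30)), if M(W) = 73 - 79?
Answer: I*√6914 ≈ 83.151*I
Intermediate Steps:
M(W) = -6
√(-1*6908 + M(30)) = √(-1*6908 - 6) = √(-6908 - 6) = √(-6914) = I*√6914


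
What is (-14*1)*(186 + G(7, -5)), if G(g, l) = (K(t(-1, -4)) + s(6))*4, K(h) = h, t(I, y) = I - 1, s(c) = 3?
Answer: -2660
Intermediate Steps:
t(I, y) = -1 + I
G(g, l) = 4 (G(g, l) = ((-1 - 1) + 3)*4 = (-2 + 3)*4 = 1*4 = 4)
(-14*1)*(186 + G(7, -5)) = (-14*1)*(186 + 4) = -14*190 = -2660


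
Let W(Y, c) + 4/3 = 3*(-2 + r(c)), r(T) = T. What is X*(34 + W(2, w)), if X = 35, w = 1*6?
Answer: 4690/3 ≈ 1563.3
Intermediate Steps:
w = 6
W(Y, c) = -22/3 + 3*c (W(Y, c) = -4/3 + 3*(-2 + c) = -4/3 + (-6 + 3*c) = -22/3 + 3*c)
X*(34 + W(2, w)) = 35*(34 + (-22/3 + 3*6)) = 35*(34 + (-22/3 + 18)) = 35*(34 + 32/3) = 35*(134/3) = 4690/3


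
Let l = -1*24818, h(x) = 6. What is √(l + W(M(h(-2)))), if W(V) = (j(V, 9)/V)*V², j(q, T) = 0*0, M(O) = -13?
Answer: I*√24818 ≈ 157.54*I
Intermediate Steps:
j(q, T) = 0
l = -24818
W(V) = 0 (W(V) = (0/V)*V² = 0*V² = 0)
√(l + W(M(h(-2)))) = √(-24818 + 0) = √(-24818) = I*√24818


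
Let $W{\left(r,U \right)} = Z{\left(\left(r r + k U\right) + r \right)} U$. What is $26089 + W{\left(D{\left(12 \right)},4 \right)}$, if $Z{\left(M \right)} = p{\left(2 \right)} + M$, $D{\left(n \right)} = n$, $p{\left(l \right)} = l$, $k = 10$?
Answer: $26881$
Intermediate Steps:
$Z{\left(M \right)} = 2 + M$
$W{\left(r,U \right)} = U \left(2 + r + r^{2} + 10 U\right)$ ($W{\left(r,U \right)} = \left(2 + \left(\left(r r + 10 U\right) + r\right)\right) U = \left(2 + \left(\left(r^{2} + 10 U\right) + r\right)\right) U = \left(2 + \left(r + r^{2} + 10 U\right)\right) U = \left(2 + r + r^{2} + 10 U\right) U = U \left(2 + r + r^{2} + 10 U\right)$)
$26089 + W{\left(D{\left(12 \right)},4 \right)} = 26089 + 4 \left(2 + 12 + 12^{2} + 10 \cdot 4\right) = 26089 + 4 \left(2 + 12 + 144 + 40\right) = 26089 + 4 \cdot 198 = 26089 + 792 = 26881$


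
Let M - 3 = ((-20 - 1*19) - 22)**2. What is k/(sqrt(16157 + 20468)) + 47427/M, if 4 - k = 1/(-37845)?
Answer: 47427/3724 + 151381*sqrt(1465)/277214625 ≈ 12.756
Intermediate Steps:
M = 3724 (M = 3 + ((-20 - 1*19) - 22)**2 = 3 + ((-20 - 19) - 22)**2 = 3 + (-39 - 22)**2 = 3 + (-61)**2 = 3 + 3721 = 3724)
k = 151381/37845 (k = 4 - 1/(-37845) = 4 - 1*(-1/37845) = 4 + 1/37845 = 151381/37845 ≈ 4.0000)
k/(sqrt(16157 + 20468)) + 47427/M = 151381/(37845*(sqrt(16157 + 20468))) + 47427/3724 = 151381/(37845*(sqrt(36625))) + 47427*(1/3724) = 151381/(37845*((5*sqrt(1465)))) + 47427/3724 = 151381*(sqrt(1465)/7325)/37845 + 47427/3724 = 151381*sqrt(1465)/277214625 + 47427/3724 = 47427/3724 + 151381*sqrt(1465)/277214625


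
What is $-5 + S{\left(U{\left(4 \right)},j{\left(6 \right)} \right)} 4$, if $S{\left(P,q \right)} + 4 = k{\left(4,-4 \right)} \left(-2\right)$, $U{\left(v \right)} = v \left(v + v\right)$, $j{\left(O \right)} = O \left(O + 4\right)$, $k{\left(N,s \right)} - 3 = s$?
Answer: $-13$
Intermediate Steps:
$k{\left(N,s \right)} = 3 + s$
$j{\left(O \right)} = O \left(4 + O\right)$
$U{\left(v \right)} = 2 v^{2}$ ($U{\left(v \right)} = v 2 v = 2 v^{2}$)
$S{\left(P,q \right)} = -2$ ($S{\left(P,q \right)} = -4 + \left(3 - 4\right) \left(-2\right) = -4 - -2 = -4 + 2 = -2$)
$-5 + S{\left(U{\left(4 \right)},j{\left(6 \right)} \right)} 4 = -5 - 8 = -13$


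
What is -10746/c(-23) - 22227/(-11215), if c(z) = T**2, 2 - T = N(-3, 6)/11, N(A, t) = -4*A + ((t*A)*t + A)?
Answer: -117826923/1357015 ≈ -86.828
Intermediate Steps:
N(A, t) = -3*A + A*t**2 (N(A, t) = -4*A + ((A*t)*t + A) = -4*A + (A*t**2 + A) = -4*A + (A + A*t**2) = -3*A + A*t**2)
T = 11 (T = 2 - (-3*(-3 + 6**2))/11 = 2 - (-3*(-3 + 36))/11 = 2 - (-3*33)/11 = 2 - (-99)/11 = 2 - 1*(-9) = 2 + 9 = 11)
c(z) = 121 (c(z) = 11**2 = 121)
-10746/c(-23) - 22227/(-11215) = -10746/121 - 22227/(-11215) = -10746*1/121 - 22227*(-1/11215) = -10746/121 + 22227/11215 = -117826923/1357015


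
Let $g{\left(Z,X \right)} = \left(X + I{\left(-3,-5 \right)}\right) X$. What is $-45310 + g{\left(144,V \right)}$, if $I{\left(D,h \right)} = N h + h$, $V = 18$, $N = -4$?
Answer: $-44716$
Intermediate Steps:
$I{\left(D,h \right)} = - 3 h$ ($I{\left(D,h \right)} = - 4 h + h = - 3 h$)
$g{\left(Z,X \right)} = X \left(15 + X\right)$ ($g{\left(Z,X \right)} = \left(X - -15\right) X = \left(X + 15\right) X = \left(15 + X\right) X = X \left(15 + X\right)$)
$-45310 + g{\left(144,V \right)} = -45310 + 18 \left(15 + 18\right) = -45310 + 18 \cdot 33 = -45310 + 594 = -44716$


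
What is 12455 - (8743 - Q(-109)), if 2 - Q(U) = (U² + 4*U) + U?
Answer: -7622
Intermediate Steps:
Q(U) = 2 - U² - 5*U (Q(U) = 2 - ((U² + 4*U) + U) = 2 - (U² + 5*U) = 2 + (-U² - 5*U) = 2 - U² - 5*U)
12455 - (8743 - Q(-109)) = 12455 - (8743 - (2 - 1*(-109)² - 5*(-109))) = 12455 - (8743 - (2 - 1*11881 + 545)) = 12455 - (8743 - (2 - 11881 + 545)) = 12455 - (8743 - 1*(-11334)) = 12455 - (8743 + 11334) = 12455 - 1*20077 = 12455 - 20077 = -7622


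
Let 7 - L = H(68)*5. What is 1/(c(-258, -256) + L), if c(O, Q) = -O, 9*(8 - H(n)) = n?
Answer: 9/2365 ≈ 0.0038055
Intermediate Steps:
H(n) = 8 - n/9
L = 43/9 (L = 7 - (8 - ⅑*68)*5 = 7 - (8 - 68/9)*5 = 7 - 4*5/9 = 7 - 1*20/9 = 7 - 20/9 = 43/9 ≈ 4.7778)
1/(c(-258, -256) + L) = 1/(-1*(-258) + 43/9) = 1/(258 + 43/9) = 1/(2365/9) = 9/2365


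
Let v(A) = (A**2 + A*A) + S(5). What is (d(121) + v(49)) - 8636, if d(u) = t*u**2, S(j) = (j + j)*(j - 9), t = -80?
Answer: -1175154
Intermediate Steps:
S(j) = 2*j*(-9 + j) (S(j) = (2*j)*(-9 + j) = 2*j*(-9 + j))
v(A) = -40 + 2*A**2 (v(A) = (A**2 + A*A) + 2*5*(-9 + 5) = (A**2 + A**2) + 2*5*(-4) = 2*A**2 - 40 = -40 + 2*A**2)
d(u) = -80*u**2
(d(121) + v(49)) - 8636 = (-80*121**2 + (-40 + 2*49**2)) - 8636 = (-80*14641 + (-40 + 2*2401)) - 8636 = (-1171280 + (-40 + 4802)) - 8636 = (-1171280 + 4762) - 8636 = -1166518 - 8636 = -1175154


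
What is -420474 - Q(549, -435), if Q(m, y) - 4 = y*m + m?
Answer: -182212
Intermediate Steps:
Q(m, y) = 4 + m + m*y (Q(m, y) = 4 + (y*m + m) = 4 + (m*y + m) = 4 + (m + m*y) = 4 + m + m*y)
-420474 - Q(549, -435) = -420474 - (4 + 549 + 549*(-435)) = -420474 - (4 + 549 - 238815) = -420474 - 1*(-238262) = -420474 + 238262 = -182212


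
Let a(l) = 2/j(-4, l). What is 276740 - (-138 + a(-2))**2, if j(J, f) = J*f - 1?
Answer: 12630964/49 ≈ 2.5777e+5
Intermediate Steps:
j(J, f) = -1 + J*f
a(l) = 2/(-1 - 4*l)
276740 - (-138 + a(-2))**2 = 276740 - (-138 - 2/(1 + 4*(-2)))**2 = 276740 - (-138 - 2/(1 - 8))**2 = 276740 - (-138 - 2/(-7))**2 = 276740 - (-138 - 2*(-1/7))**2 = 276740 - (-138 + 2/7)**2 = 276740 - (-964/7)**2 = 276740 - 1*929296/49 = 276740 - 929296/49 = 12630964/49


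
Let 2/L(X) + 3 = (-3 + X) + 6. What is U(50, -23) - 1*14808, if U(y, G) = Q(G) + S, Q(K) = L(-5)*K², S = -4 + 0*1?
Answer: -75118/5 ≈ -15024.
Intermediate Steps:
S = -4 (S = -4 + 0 = -4)
L(X) = 2/X (L(X) = 2/(-3 + ((-3 + X) + 6)) = 2/(-3 + (3 + X)) = 2/X)
Q(K) = -2*K²/5 (Q(K) = (2/(-5))*K² = (2*(-⅕))*K² = -2*K²/5)
U(y, G) = -4 - 2*G²/5 (U(y, G) = -2*G²/5 - 4 = -4 - 2*G²/5)
U(50, -23) - 1*14808 = (-4 - ⅖*(-23)²) - 1*14808 = (-4 - ⅖*529) - 14808 = (-4 - 1058/5) - 14808 = -1078/5 - 14808 = -75118/5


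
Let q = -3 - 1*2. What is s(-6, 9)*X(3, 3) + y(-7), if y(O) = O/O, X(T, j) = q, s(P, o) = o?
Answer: -44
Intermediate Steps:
q = -5 (q = -3 - 2 = -5)
X(T, j) = -5
y(O) = 1
s(-6, 9)*X(3, 3) + y(-7) = 9*(-5) + 1 = -45 + 1 = -44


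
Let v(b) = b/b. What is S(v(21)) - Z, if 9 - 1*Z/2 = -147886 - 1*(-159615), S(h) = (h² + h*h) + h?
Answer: 23443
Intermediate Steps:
v(b) = 1
S(h) = h + 2*h² (S(h) = (h² + h²) + h = 2*h² + h = h + 2*h²)
Z = -23440 (Z = 18 - 2*(-147886 - 1*(-159615)) = 18 - 2*(-147886 + 159615) = 18 - 2*11729 = 18 - 23458 = -23440)
S(v(21)) - Z = 1*(1 + 2*1) - 1*(-23440) = 1*(1 + 2) + 23440 = 1*3 + 23440 = 3 + 23440 = 23443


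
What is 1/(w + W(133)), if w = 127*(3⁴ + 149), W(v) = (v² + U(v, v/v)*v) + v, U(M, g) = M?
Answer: 1/64721 ≈ 1.5451e-5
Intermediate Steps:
W(v) = v + 2*v² (W(v) = (v² + v*v) + v = (v² + v²) + v = 2*v² + v = v + 2*v²)
w = 29210 (w = 127*(81 + 149) = 127*230 = 29210)
1/(w + W(133)) = 1/(29210 + 133*(1 + 2*133)) = 1/(29210 + 133*(1 + 266)) = 1/(29210 + 133*267) = 1/(29210 + 35511) = 1/64721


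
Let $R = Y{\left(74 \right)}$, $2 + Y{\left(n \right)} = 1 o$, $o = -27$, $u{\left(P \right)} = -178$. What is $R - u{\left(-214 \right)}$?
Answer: $149$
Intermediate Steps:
$Y{\left(n \right)} = -29$ ($Y{\left(n \right)} = -2 + 1 \left(-27\right) = -2 - 27 = -29$)
$R = -29$
$R - u{\left(-214 \right)} = -29 - -178 = -29 + 178 = 149$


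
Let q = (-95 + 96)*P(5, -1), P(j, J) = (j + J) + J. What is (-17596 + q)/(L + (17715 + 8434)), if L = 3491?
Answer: -17593/29640 ≈ -0.59356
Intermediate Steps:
P(j, J) = j + 2*J (P(j, J) = (J + j) + J = j + 2*J)
q = 3 (q = (-95 + 96)*(5 + 2*(-1)) = 1*(5 - 2) = 1*3 = 3)
(-17596 + q)/(L + (17715 + 8434)) = (-17596 + 3)/(3491 + (17715 + 8434)) = -17593/(3491 + 26149) = -17593/29640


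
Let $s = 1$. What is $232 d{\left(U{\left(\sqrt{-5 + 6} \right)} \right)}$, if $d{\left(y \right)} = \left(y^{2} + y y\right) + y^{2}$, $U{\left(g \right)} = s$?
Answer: $696$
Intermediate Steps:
$U{\left(g \right)} = 1$
$d{\left(y \right)} = 3 y^{2}$ ($d{\left(y \right)} = \left(y^{2} + y^{2}\right) + y^{2} = 2 y^{2} + y^{2} = 3 y^{2}$)
$232 d{\left(U{\left(\sqrt{-5 + 6} \right)} \right)} = 232 \cdot 3 \cdot 1^{2} = 232 \cdot 3 \cdot 1 = 232 \cdot 3 = 696$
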